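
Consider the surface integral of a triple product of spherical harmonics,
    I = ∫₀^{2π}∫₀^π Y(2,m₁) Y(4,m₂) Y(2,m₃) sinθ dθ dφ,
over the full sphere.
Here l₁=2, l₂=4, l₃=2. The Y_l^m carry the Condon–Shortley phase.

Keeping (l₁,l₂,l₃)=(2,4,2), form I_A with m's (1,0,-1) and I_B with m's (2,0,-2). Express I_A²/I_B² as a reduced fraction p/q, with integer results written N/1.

16/1

Same 2,4,2: normalisation and zero-m 3j drop out of the ratio.
A: Δ: 4! 0! 4! / 9! → 1/630; sum: t=1:−1/36 = -1/36; 3j²(2 4 2; 1 0 -1) = Δ·Π!·Σ² = 8/315  (sign +1)
B: Δ: 4! 0! 4! / 9! → 1/630; sum: t=0:+1/576 = 1/576; 3j²(2 4 2; 2 0 -2) = Δ·Π!·Σ² = 1/630  (sign +1)
I_A²/I_B² = (8/315)/(1/630) = 16/1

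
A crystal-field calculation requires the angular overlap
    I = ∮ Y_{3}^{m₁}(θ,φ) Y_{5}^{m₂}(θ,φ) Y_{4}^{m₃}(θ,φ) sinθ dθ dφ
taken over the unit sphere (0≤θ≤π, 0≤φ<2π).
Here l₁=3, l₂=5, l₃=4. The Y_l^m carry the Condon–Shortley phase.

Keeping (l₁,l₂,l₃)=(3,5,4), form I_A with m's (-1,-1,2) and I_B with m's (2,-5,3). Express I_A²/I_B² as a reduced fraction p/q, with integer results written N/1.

l's match ⇒ only the (l;m) 3-j factors differ between A and B.
A: triangle coeff Δ(3,5,4) = 1/180180; Σ_t [2,4]: t=2:+1/384 t=3:−1/720 t=4:+1/34560 = 43/34560; (3j)²=1849/180180 [(3 5 4; -1 -1 2)], sign=+1
B: triangle coeff Δ(3,5,4) = 1/180180; Σ_t [0,0]: t=0:+1/17280 = 1/17280; (3j)²=35/858 [(3 5 4; 2 -5 3)], sign=-1
I_A²/I_B² = (1849/180180)/(35/858) = 1849/7350

1849/7350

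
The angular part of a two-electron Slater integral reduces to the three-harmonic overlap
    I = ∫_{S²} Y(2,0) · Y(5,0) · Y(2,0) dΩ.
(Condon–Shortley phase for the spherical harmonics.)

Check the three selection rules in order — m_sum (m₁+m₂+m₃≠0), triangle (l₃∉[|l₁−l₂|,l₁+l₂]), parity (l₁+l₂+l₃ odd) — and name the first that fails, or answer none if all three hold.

triangle

Σmᵢ = 0  ✓
l₃∈[|l₁−l₂|,l₁+l₂]=[3,7], have l₃=2  ✗
Σlᵢ = 9 ⇒ odd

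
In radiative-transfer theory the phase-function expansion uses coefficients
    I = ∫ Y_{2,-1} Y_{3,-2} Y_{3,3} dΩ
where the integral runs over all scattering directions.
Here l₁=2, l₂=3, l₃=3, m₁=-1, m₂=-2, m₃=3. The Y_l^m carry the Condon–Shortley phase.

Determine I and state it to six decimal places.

-0.210261

m-sum 0 ✓  L=8 even ✓  1≤3≤5 ✓
Π(2lᵢ+1) = 5×7×7 = 245
triangle coeff Δ(2,3,3) = 1/3780
Σ_t [0,2]: t=0:+1/24 t=1:−1/4 t=2:+1/24 = -1/6
(3j)²=4/105 [(2 3 3; 0 0 0)], sign=+1
Σ_t [1,1]: t=1:−1/48 = -1/48
(3j)²=5/84 [(2 3 3; -1 -2 3)], sign=-1
⇒ 4πI² = 5/9
I = (-1)√(5/9/(4π)) = -0.21026104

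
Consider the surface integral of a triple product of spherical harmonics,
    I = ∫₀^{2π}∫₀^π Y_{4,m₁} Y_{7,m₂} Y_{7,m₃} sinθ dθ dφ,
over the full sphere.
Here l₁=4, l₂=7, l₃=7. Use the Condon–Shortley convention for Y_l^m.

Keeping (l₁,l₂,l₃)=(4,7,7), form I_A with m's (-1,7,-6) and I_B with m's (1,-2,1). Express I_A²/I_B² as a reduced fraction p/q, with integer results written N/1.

l's match ⇒ only the (l;m) 3-j factors differ between A and B.
A: triangle coeff Δ(4,7,7) = 1/58198140; Σ_t [4,4]: t=4:+1/522547200 = 1/522547200; (3j)²=143/5814 [(4 7 7; -1 7 -6)], sign=-1
B: triangle coeff Δ(4,7,7) = 1/58198140; Σ_t [0,3]: t=0:+1/2073600 t=1:−1/414720 t=2:+1/725760 t=3:−1/11612160 = -37/58060800; (3j)²=4107/646646 [(4 7 7; 1 -2 1)], sign=-1
I_A²/I_B² = (143/5814)/(4107/646646) = 143143/36963

143143/36963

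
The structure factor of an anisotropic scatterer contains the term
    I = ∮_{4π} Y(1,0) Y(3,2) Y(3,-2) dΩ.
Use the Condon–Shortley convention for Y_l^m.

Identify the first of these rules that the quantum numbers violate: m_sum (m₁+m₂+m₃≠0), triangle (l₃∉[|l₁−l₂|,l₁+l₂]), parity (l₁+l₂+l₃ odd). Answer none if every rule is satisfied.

m₁+m₂+m₃ = 0 + 2 − 2 = 0  ✓
triangle: |1−3|=2 ≤ l₃=3 ≤ 1+3=4  ✓
parity: l₁+l₂+l₃ = 7 is odd  ✗

parity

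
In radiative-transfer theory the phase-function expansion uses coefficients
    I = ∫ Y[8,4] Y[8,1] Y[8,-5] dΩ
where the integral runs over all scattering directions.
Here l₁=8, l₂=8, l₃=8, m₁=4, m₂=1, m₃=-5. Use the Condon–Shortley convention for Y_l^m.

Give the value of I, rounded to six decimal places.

0.109615

m-sum 0 ✓  L=24 even ✓  0≤8≤16 ✓
Π(2lᵢ+1) = 17×17×17 = 4913
triangle coeff Δ(8,8,8) = 1/236637794250
Σ_t [0,8]: t=0:+1/65548320768000 t=1:−1/128024064000 t=2:+1/2985984000 t=3:−1/373248000 t=4:+1/191102976 t=5:−1/373248000 t=6:+1/2985984000 t=7:−1/128024064000 t=8:+1/65548320768000 = 11/20808990720
(3j)²=490/96577 [(8 8 8; 0 0 0)], sign=+1
Σ_t [1,4]: t=1:−1/146313216000 t=2:+1/10450944000 t=3:−1/5225472000 t=4:+1/16721510400 = -1/23410114560
(3j)²=45/7429 [(8 8 8; 4 1 -5)], sign=+1
⇒ 4πI² = 374850/2482597
I = (+1)√(374850/2482597/(4π)) = 0.10961518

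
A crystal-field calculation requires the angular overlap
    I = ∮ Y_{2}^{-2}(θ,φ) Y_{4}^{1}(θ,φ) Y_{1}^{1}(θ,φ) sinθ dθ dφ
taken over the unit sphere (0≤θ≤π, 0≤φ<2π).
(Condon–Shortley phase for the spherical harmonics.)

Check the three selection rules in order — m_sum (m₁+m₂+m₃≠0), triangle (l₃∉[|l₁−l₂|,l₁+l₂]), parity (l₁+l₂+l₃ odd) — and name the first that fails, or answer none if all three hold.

Σmᵢ = 0  ✓
l₃∈[|l₁−l₂|,l₁+l₂]=[2,6], have l₃=1  ✗
Σlᵢ = 7 ⇒ odd

triangle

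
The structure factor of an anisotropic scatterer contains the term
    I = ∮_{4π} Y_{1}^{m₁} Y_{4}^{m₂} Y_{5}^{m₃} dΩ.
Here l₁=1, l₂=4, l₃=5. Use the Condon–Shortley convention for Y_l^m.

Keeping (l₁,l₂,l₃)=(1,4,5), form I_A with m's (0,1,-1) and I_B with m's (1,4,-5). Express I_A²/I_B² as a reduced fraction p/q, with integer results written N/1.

8/15

Same 1,4,5: normalisation and zero-m 3j drop out of the ratio.
A: Δ: 0! 2! 8! / 11! → 1/495; sum: t=0:+1/720 = 1/720; 3j²(1 4 5; 0 1 -1) = Δ·Π!·Σ² = 8/165  (sign +1)
B: Δ: 0! 2! 8! / 11! → 1/495; sum: t=0:+1/80640 = 1/80640; 3j²(1 4 5; 1 4 -5) = Δ·Π!·Σ² = 1/11  (sign +1)
I_A²/I_B² = (8/165)/(1/11) = 8/15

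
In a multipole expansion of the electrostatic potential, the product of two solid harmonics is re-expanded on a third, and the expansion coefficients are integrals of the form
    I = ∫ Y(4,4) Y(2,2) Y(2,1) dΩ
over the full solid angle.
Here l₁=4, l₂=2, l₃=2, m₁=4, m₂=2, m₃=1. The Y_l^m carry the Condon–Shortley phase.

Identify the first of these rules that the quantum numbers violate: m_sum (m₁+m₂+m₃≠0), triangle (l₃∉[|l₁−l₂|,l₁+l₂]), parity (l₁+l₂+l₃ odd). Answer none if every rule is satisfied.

m₁+m₂+m₃ = 4 + 2 + 1 = 7  ✗
triangle: |4−2|=2 ≤ l₃=2 ≤ 4+2=6
parity: l₁+l₂+l₃ = 8 is even

m_sum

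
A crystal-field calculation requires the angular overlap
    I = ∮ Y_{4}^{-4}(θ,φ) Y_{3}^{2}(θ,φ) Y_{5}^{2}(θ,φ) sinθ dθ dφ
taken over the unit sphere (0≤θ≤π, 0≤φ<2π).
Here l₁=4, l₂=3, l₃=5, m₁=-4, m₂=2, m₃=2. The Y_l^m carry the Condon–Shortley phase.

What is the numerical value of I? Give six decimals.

-0.109480

Rules hold: Σm=0, L=12 even, 1≤5≤7.
N = 9·7·11 = 693
Δ = 2!·6!·4!/13! = 1/180180
Racah Σ t=0..2: t=0:+1/576 t=1:−1/144 t=2:+1/576 = -1/288
⇒ 3j(4 3 5; 0 0 0)² = 20/1001, sgn +1
Racah Σ t=2..2: t=2:+1/8640 = 1/8640
⇒ 3j(4 3 5; -4 2 2)² = 14/1287, sgn -1
4πI² = N·(3j₀)²·(3jₘ)² = 280/1859
I = -1·√(0.150619/4π) = -0.10947990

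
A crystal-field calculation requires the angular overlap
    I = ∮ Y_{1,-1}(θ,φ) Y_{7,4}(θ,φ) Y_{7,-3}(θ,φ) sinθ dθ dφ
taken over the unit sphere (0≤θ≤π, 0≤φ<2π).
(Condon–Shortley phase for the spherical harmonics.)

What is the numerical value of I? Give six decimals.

L=15 odd ⇒ parity kills the (l;000) factor ⇒ I = 0

0.000000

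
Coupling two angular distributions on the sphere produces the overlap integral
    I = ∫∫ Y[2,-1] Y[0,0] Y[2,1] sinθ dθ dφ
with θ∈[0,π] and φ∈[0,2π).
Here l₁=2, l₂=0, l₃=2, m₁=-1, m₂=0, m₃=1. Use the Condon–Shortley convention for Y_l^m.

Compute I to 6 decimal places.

Checks pass: Σm=0; 4 even; l₃=2∈[2,2].
(2·2+1)(2·0+1)(2·2+1) = 25
Δ: 0! 4! 0! / 5! → 1/5
sum: t=0:+1/4 = 1/4
3j²(2 0 2; 0 0 0) = Δ·Π!·Σ² = 1/5  (sign +1)
sum: t=0:+1/6 = 1/6
3j²(2 0 2; -1 0 1) = Δ·Π!·Σ² = 1/5  (sign -1)
combine: 4πI² = 25·1/5·1/5 = 1/1
take √, sign -1: I = -0.28209479

-0.282095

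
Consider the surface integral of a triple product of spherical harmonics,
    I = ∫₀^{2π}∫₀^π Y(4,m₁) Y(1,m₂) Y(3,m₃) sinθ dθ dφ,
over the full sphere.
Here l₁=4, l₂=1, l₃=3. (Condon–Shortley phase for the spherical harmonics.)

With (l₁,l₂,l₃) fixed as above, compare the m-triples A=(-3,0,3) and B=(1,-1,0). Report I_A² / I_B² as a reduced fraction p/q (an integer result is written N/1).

7/10

Same 4,1,3: normalisation and zero-m 3j drop out of the ratio.
A: Δ: 2! 6! 0! / 9! → 1/252; sum: t=1:−1/720 = -1/720; 3j²(4 1 3; -3 0 3) = Δ·Π!·Σ² = 1/36  (sign -1)
B: Δ: 2! 6! 0! / 9! → 1/252; sum: t=0:+1/72 = 1/72; 3j²(4 1 3; 1 -1 0) = Δ·Π!·Σ² = 5/126  (sign -1)
I_A²/I_B² = (1/36)/(5/126) = 7/10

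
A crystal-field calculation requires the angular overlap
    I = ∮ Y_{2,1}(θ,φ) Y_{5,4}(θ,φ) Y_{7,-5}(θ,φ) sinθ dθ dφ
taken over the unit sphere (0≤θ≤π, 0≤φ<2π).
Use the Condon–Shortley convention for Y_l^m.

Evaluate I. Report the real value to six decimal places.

Checks pass: Σm=0; 14 even; l₃=7∈[3,7].
(2·2+1)(2·5+1)(2·7+1) = 825
Δ: 0! 4! 10! / 15! → 1/15015
sum: t=0:+1/57600 = 1/57600
3j²(2 5 7; 0 0 0) = Δ·Π!·Σ² = 21/715  (sign -1)
sum: t=0:+1/2177280 = 1/2177280
3j²(2 5 7; 1 4 -5) = Δ·Π!·Σ² = 8/273  (sign +1)
combine: 4πI² = 825·21/715·8/273 = 120/169
take √, sign -1: I = -0.23770720

-0.237707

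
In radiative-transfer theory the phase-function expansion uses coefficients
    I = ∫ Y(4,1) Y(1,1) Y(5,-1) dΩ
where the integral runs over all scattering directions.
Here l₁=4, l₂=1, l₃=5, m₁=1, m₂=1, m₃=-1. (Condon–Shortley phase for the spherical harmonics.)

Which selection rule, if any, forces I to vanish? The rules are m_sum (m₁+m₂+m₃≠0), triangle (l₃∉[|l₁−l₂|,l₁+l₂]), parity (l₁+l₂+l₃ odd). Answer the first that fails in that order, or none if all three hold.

azimuthal sum: 1 + 1 − 1 = 1  ✗
3 ≤ 5 ≤ 5 (triangle on l)
L = 4 + 1 + 5 = 10 (even)

m_sum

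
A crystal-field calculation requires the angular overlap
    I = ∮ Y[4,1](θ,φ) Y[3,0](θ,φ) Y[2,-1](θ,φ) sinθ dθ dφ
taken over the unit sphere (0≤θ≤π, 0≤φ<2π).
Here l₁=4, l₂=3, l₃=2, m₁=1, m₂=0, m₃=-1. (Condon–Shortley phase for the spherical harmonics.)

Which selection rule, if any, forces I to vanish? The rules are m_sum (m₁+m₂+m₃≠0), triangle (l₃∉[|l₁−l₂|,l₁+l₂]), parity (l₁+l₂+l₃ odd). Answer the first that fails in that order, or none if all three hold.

parity

m₁+m₂+m₃ = 1 + 0 − 1 = 0  ✓
triangle: |4−3|=1 ≤ l₃=2 ≤ 4+3=7  ✓
parity: l₁+l₂+l₃ = 9 is odd  ✗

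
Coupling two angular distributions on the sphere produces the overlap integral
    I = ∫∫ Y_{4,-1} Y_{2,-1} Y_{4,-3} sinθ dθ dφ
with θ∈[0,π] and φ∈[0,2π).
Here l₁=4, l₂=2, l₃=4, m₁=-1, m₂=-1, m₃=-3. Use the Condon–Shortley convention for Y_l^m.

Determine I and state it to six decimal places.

0.000000

-1 − 1 − 3 = -5 ≠ 0: azimuthal integral kills it; I = 0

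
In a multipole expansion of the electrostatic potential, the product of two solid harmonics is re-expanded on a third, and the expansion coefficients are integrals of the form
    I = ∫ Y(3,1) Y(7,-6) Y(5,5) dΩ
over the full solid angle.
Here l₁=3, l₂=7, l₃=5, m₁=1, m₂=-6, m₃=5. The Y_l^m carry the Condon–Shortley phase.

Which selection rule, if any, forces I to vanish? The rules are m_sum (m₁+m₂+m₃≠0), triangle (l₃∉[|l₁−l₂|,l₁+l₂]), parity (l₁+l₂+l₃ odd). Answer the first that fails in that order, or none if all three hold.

parity

Σmᵢ = 0  ✓
l₃∈[|l₁−l₂|,l₁+l₂]=[4,10], have l₃=5  ✓
Σlᵢ = 15 ⇒ odd  ✗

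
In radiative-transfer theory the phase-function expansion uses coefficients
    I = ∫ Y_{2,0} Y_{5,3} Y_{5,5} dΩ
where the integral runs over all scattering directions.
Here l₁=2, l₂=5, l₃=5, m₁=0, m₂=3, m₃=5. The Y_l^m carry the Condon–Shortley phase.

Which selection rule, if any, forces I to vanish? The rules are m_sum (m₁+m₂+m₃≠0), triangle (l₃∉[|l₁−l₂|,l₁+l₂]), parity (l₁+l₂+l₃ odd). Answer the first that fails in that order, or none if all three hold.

Σmᵢ = 8  ✗
l₃∈[|l₁−l₂|,l₁+l₂]=[3,7], have l₃=5
Σlᵢ = 12 ⇒ even

m_sum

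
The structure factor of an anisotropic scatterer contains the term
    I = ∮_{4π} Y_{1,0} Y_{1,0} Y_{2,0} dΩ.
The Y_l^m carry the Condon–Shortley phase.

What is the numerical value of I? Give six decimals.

0.252313

Checks pass: Σm=0; 4 even; l₃=2∈[0,2].
(2·1+1)(2·1+1)(2·2+1) = 45
Δ: 0! 2! 2! / 5! → 1/30
sum: t=0:+1/1 = 1/1
3j²(1 1 2; 0 0 0) = Δ·Π!·Σ² = 2/15  (sign +1)
(m-triple is (0,0,0) — same symbol as above.)
combine: 4πI² = 45·2/15·2/15 = 4/5
take √, sign +1: I = 0.25231325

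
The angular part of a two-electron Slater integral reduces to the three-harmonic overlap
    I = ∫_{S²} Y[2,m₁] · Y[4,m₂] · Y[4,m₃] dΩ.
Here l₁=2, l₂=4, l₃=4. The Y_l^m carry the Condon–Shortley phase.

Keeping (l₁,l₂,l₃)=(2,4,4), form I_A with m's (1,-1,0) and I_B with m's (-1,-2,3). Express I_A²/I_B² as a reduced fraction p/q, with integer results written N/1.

2/35

l's match ⇒ only the (l;m) 3-j factors differ between A and B.
A: triangle coeff Δ(2,4,4) = 1/13860; Σ_t [0,1]: t=0:+1/72 t=1:−1/96 = 1/288; (3j)²=1/462 [(2 4 4; 1 -1 0)], sign=+1
B: triangle coeff Δ(2,4,4) = 1/13860; Σ_t [1,2]: t=1:−1/240 t=2:+1/1440 = -1/288; (3j)²=5/132 [(2 4 4; -1 -2 3)], sign=+1
I_A²/I_B² = (1/462)/(5/132) = 2/35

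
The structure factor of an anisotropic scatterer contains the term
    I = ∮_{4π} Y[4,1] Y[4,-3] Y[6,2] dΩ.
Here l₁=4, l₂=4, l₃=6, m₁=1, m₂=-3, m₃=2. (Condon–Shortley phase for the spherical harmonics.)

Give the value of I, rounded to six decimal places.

Rules hold: Σm=0, L=14 even, 0≤6≤8.
N = 9·9·13 = 1053
Δ = 2!·6!·6!/15! = 1/1261260
Racah Σ t=0..2: t=0:+1/4608 t=1:−1/1296 t=2:+1/4608 = -7/20736
⇒ 3j(4 4 6; 0 0 0)² = 20/1287, sgn -1
Racah Σ t=0..1: t=0:+1/8640 t=1:−1/34560 = 1/11520
⇒ 3j(4 4 6; 1 -3 2)² = 3/143, sgn +1
4πI² = N·(3j₀)²·(3jₘ)² = 540/1573
I = -1·√(0.343293/4π) = -0.16528277

-0.165283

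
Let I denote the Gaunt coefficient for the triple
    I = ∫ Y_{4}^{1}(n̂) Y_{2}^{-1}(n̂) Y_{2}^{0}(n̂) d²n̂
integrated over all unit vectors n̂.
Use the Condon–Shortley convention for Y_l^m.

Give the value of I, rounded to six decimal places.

-0.220728

Checks pass: Σm=0; 8 even; l₃=2∈[2,6].
(2·4+1)(2·2+1)(2·2+1) = 225
Δ: 4! 4! 0! / 9! → 1/630
sum: t=2:+1/16 = 1/16
3j²(4 2 2; 0 0 0) = Δ·Π!·Σ² = 2/35  (sign +1)
sum: t=1:−1/24 = -1/24
3j²(4 2 2; 1 -1 0) = Δ·Π!·Σ² = 1/21  (sign -1)
combine: 4πI² = 225·2/35·1/21 = 30/49
take √, sign -1: I = -0.22072812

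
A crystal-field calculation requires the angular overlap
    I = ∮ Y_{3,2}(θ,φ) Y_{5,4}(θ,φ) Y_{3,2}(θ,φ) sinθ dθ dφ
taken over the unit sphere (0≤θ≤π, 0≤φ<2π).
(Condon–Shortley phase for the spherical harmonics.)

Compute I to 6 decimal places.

0.000000

m-sum = 2 + 4 + 2 = 8 ≠ 0 ⇒ I = 0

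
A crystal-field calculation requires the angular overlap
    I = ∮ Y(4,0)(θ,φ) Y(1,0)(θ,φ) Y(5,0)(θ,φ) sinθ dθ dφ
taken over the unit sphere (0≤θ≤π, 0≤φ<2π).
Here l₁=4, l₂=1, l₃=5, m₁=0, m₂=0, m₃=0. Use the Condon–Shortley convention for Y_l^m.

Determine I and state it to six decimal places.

Rules hold: Σm=0, L=10 even, 3≤5≤5.
N = 9·3·11 = 297
Δ = 0!·8!·2!/11! = 1/495
Racah Σ t=0..0: t=0:+1/576 = 1/576
⇒ 3j(4 1 5; 0 0 0)² = 5/99, sgn -1
(m-triple is (0,0,0) — same symbol as above.)
4πI² = N·(3j₀)²·(3jₘ)² = 25/33
I = +1·√(0.757576/4π) = 0.24553200

0.245532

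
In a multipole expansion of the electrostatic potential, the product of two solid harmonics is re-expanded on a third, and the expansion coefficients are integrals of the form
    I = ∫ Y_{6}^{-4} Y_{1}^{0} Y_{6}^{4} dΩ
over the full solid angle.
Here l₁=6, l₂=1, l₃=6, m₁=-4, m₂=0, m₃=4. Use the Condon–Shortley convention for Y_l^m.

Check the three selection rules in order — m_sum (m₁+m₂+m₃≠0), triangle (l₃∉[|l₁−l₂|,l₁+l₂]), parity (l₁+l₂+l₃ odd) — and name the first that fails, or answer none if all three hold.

azimuthal sum: -4 + 0 + 4 = 0  ✓
5 ≤ 6 ≤ 7 (triangle on l)  ✓
L = 6 + 1 + 6 = 13 (odd)  ✗

parity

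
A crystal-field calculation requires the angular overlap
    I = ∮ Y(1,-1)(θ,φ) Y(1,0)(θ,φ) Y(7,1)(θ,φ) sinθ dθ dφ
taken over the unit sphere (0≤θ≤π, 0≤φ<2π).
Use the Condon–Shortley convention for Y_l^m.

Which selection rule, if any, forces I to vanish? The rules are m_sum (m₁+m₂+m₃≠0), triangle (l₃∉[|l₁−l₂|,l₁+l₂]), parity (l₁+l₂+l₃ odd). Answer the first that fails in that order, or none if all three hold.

triangle

azimuthal sum: -1 + 0 + 1 = 0  ✓
0 ≤ 7 ≤ 2 (triangle on l)  ✗
L = 1 + 1 + 7 = 9 (odd)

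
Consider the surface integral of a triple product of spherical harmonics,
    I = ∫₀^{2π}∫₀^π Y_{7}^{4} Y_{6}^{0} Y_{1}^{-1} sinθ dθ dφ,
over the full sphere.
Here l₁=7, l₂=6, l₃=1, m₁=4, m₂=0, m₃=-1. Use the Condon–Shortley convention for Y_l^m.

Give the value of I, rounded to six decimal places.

0.000000

4 + 0 − 1 = 3 ≠ 0: azimuthal integral kills it; I = 0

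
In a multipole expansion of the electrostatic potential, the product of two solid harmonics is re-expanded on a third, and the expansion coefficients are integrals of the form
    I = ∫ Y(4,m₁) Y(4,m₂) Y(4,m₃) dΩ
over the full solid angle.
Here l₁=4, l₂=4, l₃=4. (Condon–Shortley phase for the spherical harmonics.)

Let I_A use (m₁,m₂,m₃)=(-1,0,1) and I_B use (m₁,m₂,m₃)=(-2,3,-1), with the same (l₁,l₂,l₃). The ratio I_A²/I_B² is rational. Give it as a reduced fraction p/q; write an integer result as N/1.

Shared (l₁,l₂,l₃)=(4,4,4): N and (l;000)² cancel in I_A²/I_B².
A: Δ = 4!·4!·4!/13! = 1/450450; Racah Σ t=1..4: t=1:−1/864 t=2:+1/96 t=3:−1/144 t=4:+1/3456 = 1/384; ⇒ 3j(4 4 4; -1 0 1)² = 9/2002, sgn -1
B: Δ = 4!·4!·4!/13! = 1/450450; Racah Σ t=3..4: t=3:−1/864 t=4:+1/576 = 1/1728; ⇒ 3j(4 4 4; -2 3 -1)² = 5/1287, sgn -1
I_A²/I_B² = (9/2002)/(5/1287) = 81/70

81/70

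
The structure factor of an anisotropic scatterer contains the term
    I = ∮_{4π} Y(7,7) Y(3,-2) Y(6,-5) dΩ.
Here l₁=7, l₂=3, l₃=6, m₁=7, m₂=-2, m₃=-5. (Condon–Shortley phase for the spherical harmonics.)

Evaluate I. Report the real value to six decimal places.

-0.201189

Checks pass: Σm=0; 16 even; l₃=6∈[4,10].
(2·7+1)(2·3+1)(2·6+1) = 1365
Δ: 4! 10! 2! / 17! → 1/2042040
sum: t=1:−1/207360 t=2:+1/57600 t=3:−1/207360 = 1/129600
3j²(7 3 6; 0 0 0) = Δ·Π!·Σ² = 168/12155  (sign +1)
sum: t=0:+1/87091200 = 1/87091200
3j²(7 3 6; 7 -2 -5) = Δ·Π!·Σ² = 11/408  (sign -1)
combine: 4πI² = 1365·168/12155·11/408 = 147/289
take √, sign -1: I = -0.20118927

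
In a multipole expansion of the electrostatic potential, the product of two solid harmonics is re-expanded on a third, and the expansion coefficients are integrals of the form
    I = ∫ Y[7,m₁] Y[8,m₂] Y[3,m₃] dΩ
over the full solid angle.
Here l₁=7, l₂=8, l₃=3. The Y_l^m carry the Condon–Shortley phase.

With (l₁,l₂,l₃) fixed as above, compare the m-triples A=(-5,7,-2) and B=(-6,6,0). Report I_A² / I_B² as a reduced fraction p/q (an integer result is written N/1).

Shared (l₁,l₂,l₃)=(7,8,3): N and (l;000)² cancel in I_A²/I_B².
A: Δ = 12!·2!·4!/19! = 1/5290740; Racah Σ t=11..12: t=11:−1/958003200 t=12:+1/5748019200 = -1/1149603840; ⇒ 3j(7 8 3; -5 7 -2)² = 125/5814, sgn +1
B: Δ = 12!·2!·4!/19! = 1/5290740; Racah Σ t=11..12: t=11:−1/479001600 t=12:+1/1916006400 = -1/638668800; ⇒ 3j(7 8 3; -6 6 0)² = 117/6460, sgn +1
I_A²/I_B² = (125/5814)/(117/6460) = 1250/1053

1250/1053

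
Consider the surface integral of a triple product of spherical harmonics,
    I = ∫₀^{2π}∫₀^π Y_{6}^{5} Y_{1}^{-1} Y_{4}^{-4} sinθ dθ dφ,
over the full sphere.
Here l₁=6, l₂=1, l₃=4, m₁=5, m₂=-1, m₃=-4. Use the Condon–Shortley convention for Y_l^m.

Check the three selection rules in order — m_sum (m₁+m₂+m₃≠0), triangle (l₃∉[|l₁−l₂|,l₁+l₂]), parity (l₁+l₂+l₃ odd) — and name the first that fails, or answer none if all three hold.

triangle

azimuthal sum: 5 − 1 − 4 = 0  ✓
5 ≤ 4 ≤ 7 (triangle on l)  ✗
L = 6 + 1 + 4 = 11 (odd)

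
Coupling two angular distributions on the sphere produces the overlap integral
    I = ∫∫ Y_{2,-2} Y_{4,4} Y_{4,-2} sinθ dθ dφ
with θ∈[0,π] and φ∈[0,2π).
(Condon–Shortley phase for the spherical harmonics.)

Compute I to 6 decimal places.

m-sum 0 ✓  L=10 even ✓  2≤4≤6 ✓
Π(2lᵢ+1) = 5×9×9 = 405
triangle coeff Δ(2,4,4) = 1/13860
Σ_t [0,2]: t=0:+1/192 t=1:−1/36 t=2:+1/192 = -5/288
(3j)²=20/693 [(2 4 4; 0 0 0)], sign=-1
Σ_t [2,2]: t=2:+1/2880 = 1/2880
(3j)²=2/165 [(2 4 4; -2 4 -2)], sign=+1
⇒ 4πI² = 120/847
I = (-1)√(120/847/(4π)) = -0.10618031

-0.106180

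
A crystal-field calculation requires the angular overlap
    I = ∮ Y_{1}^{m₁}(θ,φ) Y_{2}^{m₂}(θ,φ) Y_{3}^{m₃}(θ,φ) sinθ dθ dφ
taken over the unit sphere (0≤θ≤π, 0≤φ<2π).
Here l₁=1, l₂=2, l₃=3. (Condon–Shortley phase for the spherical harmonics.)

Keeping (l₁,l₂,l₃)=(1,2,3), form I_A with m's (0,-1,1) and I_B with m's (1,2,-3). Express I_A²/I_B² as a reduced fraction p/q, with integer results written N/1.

8/15

Shared (l₁,l₂,l₃)=(1,2,3): N and (l;000)² cancel in I_A²/I_B².
A: Δ = 0!·2!·4!/7! = 1/105; Racah Σ t=0..0: t=0:+1/6 = 1/6; ⇒ 3j(1 2 3; 0 -1 1)² = 8/105, sgn +1
B: Δ = 0!·2!·4!/7! = 1/105; Racah Σ t=0..0: t=0:+1/48 = 1/48; ⇒ 3j(1 2 3; 1 2 -3)² = 1/7, sgn +1
I_A²/I_B² = (8/105)/(1/7) = 8/15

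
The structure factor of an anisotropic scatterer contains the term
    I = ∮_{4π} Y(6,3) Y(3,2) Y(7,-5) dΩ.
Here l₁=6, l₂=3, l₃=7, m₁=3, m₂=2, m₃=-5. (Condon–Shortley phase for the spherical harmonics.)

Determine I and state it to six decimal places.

m-sum 0 ✓  L=16 even ✓  3≤7≤9 ✓
Π(2lᵢ+1) = 13×7×15 = 1365
triangle coeff Δ(6,3,7) = 1/2042040
Σ_t [0,2]: t=0:+1/207360 t=1:−1/57600 t=2:+1/207360 = -1/129600
(3j)²=168/12155 [(6 3 7; 0 0 0)], sign=+1
Σ_t [1,2]: t=1:−1/1935360 t=2:+1/4354560 = -1/3483648
(3j)²=125/12376 [(6 3 7; 3 2 -5)], sign=-1
⇒ 4πI² = 7875/41327
I = (-1)√(7875/41327/(4π)) = -0.12314121

-0.123141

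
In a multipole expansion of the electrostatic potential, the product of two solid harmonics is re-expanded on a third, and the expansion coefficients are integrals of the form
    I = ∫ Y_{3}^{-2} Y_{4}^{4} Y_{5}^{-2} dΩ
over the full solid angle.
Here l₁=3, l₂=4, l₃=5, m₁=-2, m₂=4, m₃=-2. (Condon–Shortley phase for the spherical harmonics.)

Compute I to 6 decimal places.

m-sum 0 ✓  L=12 even ✓  1≤5≤7 ✓
Π(2lᵢ+1) = 7×9×11 = 693
triangle coeff Δ(3,4,5) = 1/180180
Σ_t [0,2]: t=0:+1/576 t=1:−1/144 t=2:+1/576 = -1/288
(3j)²=20/1001 [(3 4 5; 0 0 0)], sign=+1
Σ_t [2,2]: t=2:+1/8640 = 1/8640
(3j)²=14/1287 [(3 4 5; -2 4 -2)], sign=-1
⇒ 4πI² = 280/1859
I = (-1)√(280/1859/(4π)) = -0.10947990

-0.109480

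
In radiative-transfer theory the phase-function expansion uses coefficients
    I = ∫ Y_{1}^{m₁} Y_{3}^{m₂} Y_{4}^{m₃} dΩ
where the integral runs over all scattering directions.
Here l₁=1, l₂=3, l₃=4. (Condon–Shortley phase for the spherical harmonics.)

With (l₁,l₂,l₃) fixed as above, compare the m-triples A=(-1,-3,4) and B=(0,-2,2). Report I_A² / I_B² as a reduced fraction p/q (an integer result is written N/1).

7/3

Shared (l₁,l₂,l₃)=(1,3,4): N and (l;000)² cancel in I_A²/I_B².
A: Δ = 0!·2!·6!/9! = 1/252; Racah Σ t=0..0: t=0:+1/1440 = 1/1440; ⇒ 3j(1 3 4; -1 -3 4)² = 1/9, sgn +1
B: Δ = 0!·2!·6!/9! = 1/252; Racah Σ t=0..0: t=0:+1/120 = 1/120; ⇒ 3j(1 3 4; 0 -2 2)² = 1/21, sgn +1
I_A²/I_B² = (1/9)/(1/21) = 7/3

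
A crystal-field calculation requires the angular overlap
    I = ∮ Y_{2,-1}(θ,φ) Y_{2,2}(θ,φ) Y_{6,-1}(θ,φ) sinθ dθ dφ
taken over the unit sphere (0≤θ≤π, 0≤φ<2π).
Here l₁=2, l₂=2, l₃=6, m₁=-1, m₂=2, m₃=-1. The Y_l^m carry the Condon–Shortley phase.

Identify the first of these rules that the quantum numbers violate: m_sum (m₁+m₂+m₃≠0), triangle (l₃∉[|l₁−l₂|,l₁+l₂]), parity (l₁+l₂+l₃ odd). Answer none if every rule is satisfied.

triangle

m₁+m₂+m₃ = -1 + 2 − 1 = 0  ✓
triangle: |2−2|=0 ≤ l₃=6 ≤ 2+2=4  ✗
parity: l₁+l₂+l₃ = 10 is even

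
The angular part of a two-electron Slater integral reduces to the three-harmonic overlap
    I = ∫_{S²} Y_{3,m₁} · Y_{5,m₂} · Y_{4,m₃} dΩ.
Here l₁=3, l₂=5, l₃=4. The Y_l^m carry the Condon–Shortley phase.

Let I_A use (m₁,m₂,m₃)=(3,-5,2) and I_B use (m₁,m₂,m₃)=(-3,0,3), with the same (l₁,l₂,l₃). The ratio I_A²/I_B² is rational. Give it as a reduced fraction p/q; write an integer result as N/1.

2/1

l's match ⇒ only the (l;m) 3-j factors differ between A and B.
A: triangle coeff Δ(3,5,4) = 1/180180; Σ_t [0,0]: t=0:+1/34560 = 1/34560; (3j)²=5/286 [(3 5 4; 3 -5 2)], sign=+1
B: triangle coeff Δ(3,5,4) = 1/180180; Σ_t [4,4]: t=4:+1/5760 = 1/5760; (3j)²=5/572 [(3 5 4; -3 0 3)], sign=-1
I_A²/I_B² = (5/286)/(5/572) = 2/1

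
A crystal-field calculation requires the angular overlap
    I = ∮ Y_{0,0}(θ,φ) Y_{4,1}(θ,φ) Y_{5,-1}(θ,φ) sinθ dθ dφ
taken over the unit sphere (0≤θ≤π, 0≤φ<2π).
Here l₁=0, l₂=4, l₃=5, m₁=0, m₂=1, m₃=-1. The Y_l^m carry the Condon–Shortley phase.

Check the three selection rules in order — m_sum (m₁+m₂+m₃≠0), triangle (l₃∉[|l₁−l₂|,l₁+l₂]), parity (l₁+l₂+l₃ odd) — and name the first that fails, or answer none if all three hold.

triangle

Σmᵢ = 0  ✓
l₃∈[|l₁−l₂|,l₁+l₂]=[4,4], have l₃=5  ✗
Σlᵢ = 9 ⇒ odd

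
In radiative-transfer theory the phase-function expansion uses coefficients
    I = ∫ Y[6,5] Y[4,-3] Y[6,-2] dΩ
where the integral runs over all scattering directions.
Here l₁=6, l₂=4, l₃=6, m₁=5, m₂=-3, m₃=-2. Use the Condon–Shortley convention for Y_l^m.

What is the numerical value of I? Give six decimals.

0.160494

Checks pass: Σm=0; 16 even; l₃=6∈[2,10].
(2·6+1)(2·4+1)(2·6+1) = 1521
Δ: 4! 8! 4! / 17! → 1/15315300
sum: t=0:+1/829440 t=1:−1/25920 t=2:+1/9216 t=3:−1/25920 t=4:+1/829440 = 7/207360
3j²(6 4 6; 0 0 0) = Δ·Π!·Σ² = 28/2431  (sign +1)
sum: t=0:+1/725760 t=1:−1/5806080 = 1/829440
3j²(6 4 6; 5 -3 -2) = Δ·Π!·Σ² = 49/2652  (sign +1)
combine: 4πI² = 1521·28/2431·49/2652 = 1029/3179
take √, sign +1: I = 0.16049352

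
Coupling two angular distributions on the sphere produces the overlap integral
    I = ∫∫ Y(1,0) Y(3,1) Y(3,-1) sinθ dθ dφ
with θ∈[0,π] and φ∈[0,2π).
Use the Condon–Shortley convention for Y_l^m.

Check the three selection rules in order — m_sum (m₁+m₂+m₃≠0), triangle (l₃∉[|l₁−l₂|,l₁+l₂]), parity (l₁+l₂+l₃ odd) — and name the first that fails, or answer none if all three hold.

m₁+m₂+m₃ = 0 + 1 − 1 = 0  ✓
triangle: |1−3|=2 ≤ l₃=3 ≤ 1+3=4  ✓
parity: l₁+l₂+l₃ = 7 is odd  ✗

parity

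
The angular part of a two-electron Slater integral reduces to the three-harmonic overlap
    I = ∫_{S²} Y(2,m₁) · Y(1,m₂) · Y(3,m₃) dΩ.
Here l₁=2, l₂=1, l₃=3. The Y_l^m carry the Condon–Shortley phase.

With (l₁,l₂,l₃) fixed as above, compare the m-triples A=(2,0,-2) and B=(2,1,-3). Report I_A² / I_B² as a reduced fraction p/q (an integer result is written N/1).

1/3

Shared (l₁,l₂,l₃)=(2,1,3): N and (l;000)² cancel in I_A²/I_B².
A: Δ = 0!·4!·2!/7! = 1/105; Racah Σ t=0..0: t=0:+1/24 = 1/24; ⇒ 3j(2 1 3; 2 0 -2)² = 1/21, sgn -1
B: Δ = 0!·4!·2!/7! = 1/105; Racah Σ t=0..0: t=0:+1/48 = 1/48; ⇒ 3j(2 1 3; 2 1 -3)² = 1/7, sgn +1
I_A²/I_B² = (1/21)/(1/7) = 1/3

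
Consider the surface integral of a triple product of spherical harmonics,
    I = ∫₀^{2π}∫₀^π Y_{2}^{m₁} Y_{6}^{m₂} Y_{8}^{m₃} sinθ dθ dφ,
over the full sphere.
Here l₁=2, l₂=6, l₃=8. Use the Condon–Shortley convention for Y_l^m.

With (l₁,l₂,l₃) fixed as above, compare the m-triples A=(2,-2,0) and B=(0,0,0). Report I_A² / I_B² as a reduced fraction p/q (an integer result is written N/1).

5/56

l's match ⇒ only the (l;m) 3-j factors differ between A and B.
A: triangle coeff Δ(2,6,8) = 1/30940; Σ_t [0,0]: t=0:+1/23224320 = 1/23224320; (3j)²=1/442 [(2 6 8; 2 -2 0)], sign=+1
B: triangle coeff Δ(2,6,8) = 1/30940; Σ_t [0,0]: t=0:+1/2073600 = 1/2073600; (3j)²=28/1105 [(2 6 8; 0 0 0)], sign=+1
I_A²/I_B² = (1/442)/(28/1105) = 5/56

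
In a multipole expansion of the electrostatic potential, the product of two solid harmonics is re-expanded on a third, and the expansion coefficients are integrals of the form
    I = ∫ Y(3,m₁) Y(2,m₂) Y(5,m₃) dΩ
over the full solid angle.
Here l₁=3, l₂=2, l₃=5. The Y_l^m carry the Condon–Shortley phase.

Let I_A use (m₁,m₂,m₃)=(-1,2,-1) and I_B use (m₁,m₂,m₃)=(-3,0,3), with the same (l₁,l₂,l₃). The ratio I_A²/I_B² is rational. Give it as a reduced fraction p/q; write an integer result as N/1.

Shared (l₁,l₂,l₃)=(3,2,5): N and (l;000)² cancel in I_A²/I_B².
A: Δ = 0!·6!·4!/11! = 1/2310; Racah Σ t=0..0: t=0:+1/1152 = 1/1152; ⇒ 3j(3 2 5; -1 2 -1)² = 1/154, sgn +1
B: Δ = 0!·6!·4!/11! = 1/2310; Racah Σ t=0..0: t=0:+1/2880 = 1/2880; ⇒ 3j(3 2 5; -3 0 3)² = 2/165, sgn +1
I_A²/I_B² = (1/154)/(2/165) = 15/28

15/28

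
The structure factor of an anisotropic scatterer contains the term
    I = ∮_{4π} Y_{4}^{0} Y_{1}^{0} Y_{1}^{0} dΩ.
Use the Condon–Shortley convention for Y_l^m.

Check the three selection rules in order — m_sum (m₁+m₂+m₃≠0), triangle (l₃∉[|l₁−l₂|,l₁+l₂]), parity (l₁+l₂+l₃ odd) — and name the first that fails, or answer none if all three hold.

triangle

m₁+m₂+m₃ = 0 + 0 + 0 = 0  ✓
triangle: |4−1|=3 ≤ l₃=1 ≤ 4+1=5  ✗
parity: l₁+l₂+l₃ = 6 is even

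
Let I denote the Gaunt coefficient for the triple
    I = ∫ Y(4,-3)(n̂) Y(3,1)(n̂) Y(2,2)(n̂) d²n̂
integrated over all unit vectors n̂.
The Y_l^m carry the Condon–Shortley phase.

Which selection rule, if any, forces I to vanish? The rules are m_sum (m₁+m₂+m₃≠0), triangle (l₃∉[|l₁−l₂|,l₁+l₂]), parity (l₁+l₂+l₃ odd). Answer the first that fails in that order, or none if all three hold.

parity

azimuthal sum: -3 + 1 + 2 = 0  ✓
1 ≤ 2 ≤ 7 (triangle on l)  ✓
L = 4 + 3 + 2 = 9 (odd)  ✗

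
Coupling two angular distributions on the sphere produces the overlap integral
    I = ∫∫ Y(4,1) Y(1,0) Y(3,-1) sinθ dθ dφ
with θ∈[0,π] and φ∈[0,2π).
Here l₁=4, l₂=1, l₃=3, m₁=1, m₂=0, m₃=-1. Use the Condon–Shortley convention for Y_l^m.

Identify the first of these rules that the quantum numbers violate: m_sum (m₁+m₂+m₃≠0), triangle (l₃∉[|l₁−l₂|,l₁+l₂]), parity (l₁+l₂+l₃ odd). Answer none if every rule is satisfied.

none

Σmᵢ = 0  ✓
l₃∈[|l₁−l₂|,l₁+l₂]=[3,5], have l₃=3  ✓
Σlᵢ = 8 ⇒ even  ✓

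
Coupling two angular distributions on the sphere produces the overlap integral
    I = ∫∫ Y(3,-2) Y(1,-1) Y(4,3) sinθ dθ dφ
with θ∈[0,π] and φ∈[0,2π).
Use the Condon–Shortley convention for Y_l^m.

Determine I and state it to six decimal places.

-0.282095

m-sum 0 ✓  L=8 even ✓  2≤4≤4 ✓
Π(2lᵢ+1) = 7×3×9 = 189
triangle coeff Δ(3,1,4) = 1/252
Σ_t [0,0]: t=0:+1/36 = 1/36
(3j)²=4/63 [(3 1 4; 0 0 0)], sign=+1
Σ_t [0,0]: t=0:+1/240 = 1/240
(3j)²=1/12 [(3 1 4; -2 -1 3)], sign=-1
⇒ 4πI² = 1/1
I = (-1)√(1/1/(4π)) = -0.28209479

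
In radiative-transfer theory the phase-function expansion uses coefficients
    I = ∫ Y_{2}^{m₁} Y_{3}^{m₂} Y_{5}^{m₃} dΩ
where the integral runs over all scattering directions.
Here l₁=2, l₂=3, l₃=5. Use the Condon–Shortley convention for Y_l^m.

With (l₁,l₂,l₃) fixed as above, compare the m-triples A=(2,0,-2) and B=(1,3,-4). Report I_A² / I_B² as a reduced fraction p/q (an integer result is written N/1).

l's match ⇒ only the (l;m) 3-j factors differ between A and B.
A: triangle coeff Δ(2,3,5) = 1/2310; Σ_t [0,0]: t=0:+1/864 = 1/864; (3j)²=1/66 [(2 3 5; 2 0 -2)], sign=-1
B: triangle coeff Δ(2,3,5) = 1/2310; Σ_t [0,0]: t=0:+1/4320 = 1/4320; (3j)²=2/55 [(2 3 5; 1 3 -4)], sign=-1
I_A²/I_B² = (1/66)/(2/55) = 5/12

5/12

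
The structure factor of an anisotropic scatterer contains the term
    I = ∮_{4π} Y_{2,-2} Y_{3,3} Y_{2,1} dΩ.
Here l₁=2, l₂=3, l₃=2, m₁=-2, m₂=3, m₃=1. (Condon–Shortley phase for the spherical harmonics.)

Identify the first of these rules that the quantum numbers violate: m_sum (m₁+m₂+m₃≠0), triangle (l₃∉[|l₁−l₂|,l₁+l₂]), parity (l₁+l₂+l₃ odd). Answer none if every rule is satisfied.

m_sum

m₁+m₂+m₃ = -2 + 3 + 1 = 2  ✗
triangle: |2−3|=1 ≤ l₃=2 ≤ 2+3=5
parity: l₁+l₂+l₃ = 7 is odd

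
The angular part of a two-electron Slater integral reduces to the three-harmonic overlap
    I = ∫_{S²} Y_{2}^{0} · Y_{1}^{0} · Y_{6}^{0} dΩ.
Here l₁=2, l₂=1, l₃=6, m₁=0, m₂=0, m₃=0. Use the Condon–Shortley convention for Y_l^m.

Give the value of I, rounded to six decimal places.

|2−1|≤6≤2+1 violated ⇒ I = 0

0.000000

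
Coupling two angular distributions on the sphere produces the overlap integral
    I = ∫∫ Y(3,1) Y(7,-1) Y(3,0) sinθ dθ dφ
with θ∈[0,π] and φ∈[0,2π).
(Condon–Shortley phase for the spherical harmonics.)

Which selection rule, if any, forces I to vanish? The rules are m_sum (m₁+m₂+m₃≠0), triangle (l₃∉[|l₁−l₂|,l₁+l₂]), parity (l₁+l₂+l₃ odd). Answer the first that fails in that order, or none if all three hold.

azimuthal sum: 1 − 1 + 0 = 0  ✓
4 ≤ 3 ≤ 10 (triangle on l)  ✗
L = 3 + 7 + 3 = 13 (odd)

triangle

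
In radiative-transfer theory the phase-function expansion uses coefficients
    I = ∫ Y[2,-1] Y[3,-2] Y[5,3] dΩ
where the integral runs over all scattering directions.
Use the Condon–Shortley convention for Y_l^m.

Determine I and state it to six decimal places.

m-sum 0 ✓  L=10 even ✓  1≤5≤5 ✓
Π(2lᵢ+1) = 5×7×11 = 385
triangle coeff Δ(2,3,5) = 1/2310
Σ_t [0,0]: t=0:+1/144 = 1/144
(3j)²=10/231 [(2 3 5; 0 0 0)], sign=-1
Σ_t [0,0]: t=0:+1/720 = 1/720
(3j)²=8/165 [(2 3 5; -1 -2 3)], sign=+1
⇒ 4πI² = 80/99
I = (-1)√(80/99/(4π)) = -0.25358436

-0.253584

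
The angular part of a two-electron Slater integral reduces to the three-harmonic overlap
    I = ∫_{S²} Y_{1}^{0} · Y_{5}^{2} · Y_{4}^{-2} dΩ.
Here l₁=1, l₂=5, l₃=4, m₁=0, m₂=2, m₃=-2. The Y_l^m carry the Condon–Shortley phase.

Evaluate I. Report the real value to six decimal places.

0.225034

m-sum 0 ✓  L=10 even ✓  4≤4≤6 ✓
Π(2lᵢ+1) = 3×11×9 = 297
triangle coeff Δ(1,5,4) = 1/495
Σ_t [1,1]: t=1:−1/576 = -1/576
(3j)²=5/99 [(1 5 4; 0 0 0)], sign=-1
Σ_t [1,1]: t=1:−1/1440 = -1/1440
(3j)²=7/165 [(1 5 4; 0 2 -2)], sign=-1
⇒ 4πI² = 7/11
I = (+1)√(7/11/(4π)) = 0.22503380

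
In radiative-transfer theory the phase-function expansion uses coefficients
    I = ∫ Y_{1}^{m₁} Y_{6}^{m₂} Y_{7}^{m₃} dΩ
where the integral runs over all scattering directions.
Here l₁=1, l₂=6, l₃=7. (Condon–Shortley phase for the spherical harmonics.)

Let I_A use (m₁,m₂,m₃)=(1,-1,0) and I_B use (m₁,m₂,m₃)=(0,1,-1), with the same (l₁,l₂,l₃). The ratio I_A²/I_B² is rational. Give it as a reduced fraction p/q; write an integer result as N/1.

Same 1,6,7: normalisation and zero-m 3j drop out of the ratio.
A: Δ: 0! 2! 12! / 15! → 1/1365; sum: t=0:+1/1209600 = 1/1209600; 3j²(1 6 7; 1 -1 0) = Δ·Π!·Σ² = 1/65  (sign -1)
B: Δ: 0! 2! 12! / 15! → 1/1365; sum: t=0:+1/604800 = 1/604800; 3j²(1 6 7; 0 1 -1) = Δ·Π!·Σ² = 16/455  (sign +1)
I_A²/I_B² = (1/65)/(16/455) = 7/16

7/16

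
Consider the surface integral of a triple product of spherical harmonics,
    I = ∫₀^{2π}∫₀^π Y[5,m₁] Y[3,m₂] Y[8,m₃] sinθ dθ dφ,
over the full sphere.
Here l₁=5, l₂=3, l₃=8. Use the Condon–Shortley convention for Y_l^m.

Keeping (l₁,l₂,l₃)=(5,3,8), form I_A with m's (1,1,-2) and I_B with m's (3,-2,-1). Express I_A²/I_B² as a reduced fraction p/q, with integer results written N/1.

Shared (l₁,l₂,l₃)=(5,3,8): N and (l;000)² cancel in I_A²/I_B².
A: Δ = 0!·10!·6!/17! = 1/136136; Racah Σ t=0..0: t=0:+1/829440 = 1/829440; ⇒ 3j(5 3 8; 1 1 -2)² = 225/9724, sgn +1
B: Δ = 0!·10!·6!/17! = 1/136136; Racah Σ t=0..0: t=0:+1/9676800 = 1/9676800; ⇒ 3j(5 3 8; 3 -2 -1)² = 27/19448, sgn -1
I_A²/I_B² = (225/9724)/(27/19448) = 50/3

50/3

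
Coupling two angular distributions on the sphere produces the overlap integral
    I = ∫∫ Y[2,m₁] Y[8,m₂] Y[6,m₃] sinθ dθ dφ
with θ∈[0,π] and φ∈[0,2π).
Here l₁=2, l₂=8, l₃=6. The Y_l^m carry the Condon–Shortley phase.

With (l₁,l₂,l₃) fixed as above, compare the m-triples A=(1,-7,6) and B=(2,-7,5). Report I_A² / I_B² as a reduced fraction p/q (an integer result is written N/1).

Same 2,8,6: normalisation and zero-m 3j drop out of the ratio.
A: Δ: 4! 0! 12! / 17! → 1/30940; sum: t=1:−1/2874009600 = -1/2874009600; 3j²(2 8 6; 1 -7 6) = Δ·Π!·Σ² = 1/68  (sign -1)
B: Δ: 4! 0! 12! / 17! → 1/30940; sum: t=0:+1/958003200 = 1/958003200; 3j²(2 8 6; 2 -7 5) = Δ·Π!·Σ² = 3/68  (sign -1)
I_A²/I_B² = (1/68)/(3/68) = 1/3

1/3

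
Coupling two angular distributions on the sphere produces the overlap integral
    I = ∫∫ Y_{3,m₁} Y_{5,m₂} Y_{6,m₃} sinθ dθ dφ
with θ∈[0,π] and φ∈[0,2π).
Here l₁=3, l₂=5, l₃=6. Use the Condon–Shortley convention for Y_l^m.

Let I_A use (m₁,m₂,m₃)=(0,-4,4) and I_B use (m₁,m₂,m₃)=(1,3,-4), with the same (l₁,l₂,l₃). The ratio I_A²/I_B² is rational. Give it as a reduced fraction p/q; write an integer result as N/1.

3/2

Shared (l₁,l₂,l₃)=(3,5,6): N and (l;000)² cancel in I_A²/I_B².
A: Δ = 2!·4!·8!/15! = 1/675675; Racah Σ t=0..1: t=0:+1/60480 t=1:−1/161280 = 1/96768; ⇒ 3j(3 5 6; 0 -4 4)² = 15/1001, sgn +1
B: Δ = 2!·4!·8!/15! = 1/675675; Racah Σ t=0..2: t=0:+1/322560 t=1:−1/30240 t=2:+1/69120 = -1/64512; ⇒ 3j(3 5 6; 1 3 -4)² = 10/1001, sgn -1
I_A²/I_B² = (15/1001)/(10/1001) = 3/2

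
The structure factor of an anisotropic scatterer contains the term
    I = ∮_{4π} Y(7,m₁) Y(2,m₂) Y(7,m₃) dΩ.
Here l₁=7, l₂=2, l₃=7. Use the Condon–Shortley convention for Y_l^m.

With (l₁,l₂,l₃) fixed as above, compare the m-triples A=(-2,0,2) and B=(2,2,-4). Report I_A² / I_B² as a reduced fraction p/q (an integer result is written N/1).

44/75

l's match ⇒ only the (l;m) 3-j factors differ between A and B.
A: triangle coeff Δ(7,2,7) = 1/185640; Σ_t [0,2]: t=0:+1/8709120 t=1:−1/967680 t=2:+1/2419200 = -11/21772800; (3j)²=242/23205 [(7 2 7; -2 0 2)], sign=+1
B: triangle coeff Δ(7,2,7) = 1/185640; Σ_t [2,2]: t=2:+1/8709120 = 1/8709120; (3j)²=55/3094 [(7 2 7; 2 2 -4)], sign=-1
I_A²/I_B² = (242/23205)/(55/3094) = 44/75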